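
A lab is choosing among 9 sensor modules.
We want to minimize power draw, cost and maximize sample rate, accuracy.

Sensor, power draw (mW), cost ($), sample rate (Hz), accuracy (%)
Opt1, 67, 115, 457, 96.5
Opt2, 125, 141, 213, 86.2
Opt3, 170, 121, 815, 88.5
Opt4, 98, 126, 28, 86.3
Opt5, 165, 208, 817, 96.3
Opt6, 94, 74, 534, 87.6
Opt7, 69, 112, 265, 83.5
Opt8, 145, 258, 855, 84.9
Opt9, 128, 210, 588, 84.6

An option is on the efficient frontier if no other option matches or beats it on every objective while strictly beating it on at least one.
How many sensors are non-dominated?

Opt1: not dominated (best power draw).
Opt2: dominated by Opt1 (power draw 67≤125, cost 115≤141, sample rate 457≥213, accuracy 96.5≥86.2).
Opt3: not dominated.
Opt4: dominated by Opt1 (power draw 67≤98, cost 115≤126, sample rate 457≥28, accuracy 96.5≥86.3).
Opt5: not dominated.
Opt6: not dominated (best cost).
Opt7: not dominated.
Opt8: not dominated (best sample rate).
Opt9: not dominated.
Pareto-optimal: Opt1, Opt3, Opt5, Opt6, Opt7, Opt8, Opt9 → 7.

7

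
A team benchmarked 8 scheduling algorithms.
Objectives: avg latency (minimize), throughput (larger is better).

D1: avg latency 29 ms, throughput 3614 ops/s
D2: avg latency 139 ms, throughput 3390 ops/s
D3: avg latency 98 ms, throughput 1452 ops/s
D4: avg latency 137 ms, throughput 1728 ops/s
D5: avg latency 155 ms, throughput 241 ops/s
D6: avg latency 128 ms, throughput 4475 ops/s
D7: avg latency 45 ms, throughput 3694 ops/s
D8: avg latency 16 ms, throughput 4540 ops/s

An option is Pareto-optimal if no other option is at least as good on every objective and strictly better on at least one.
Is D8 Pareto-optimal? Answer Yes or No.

Yes

D1: worse on avg latency (29 vs 16).
D2: worse on avg latency (139 vs 16).
D3: worse on avg latency (98 vs 16).
D4: worse on avg latency (137 vs 16).
D5: worse on avg latency (155 vs 16).
D6: worse on avg latency (128 vs 16).
D7: worse on avg latency (45 vs 16).
No option is at least as good as D8 on every objective and strictly better on one.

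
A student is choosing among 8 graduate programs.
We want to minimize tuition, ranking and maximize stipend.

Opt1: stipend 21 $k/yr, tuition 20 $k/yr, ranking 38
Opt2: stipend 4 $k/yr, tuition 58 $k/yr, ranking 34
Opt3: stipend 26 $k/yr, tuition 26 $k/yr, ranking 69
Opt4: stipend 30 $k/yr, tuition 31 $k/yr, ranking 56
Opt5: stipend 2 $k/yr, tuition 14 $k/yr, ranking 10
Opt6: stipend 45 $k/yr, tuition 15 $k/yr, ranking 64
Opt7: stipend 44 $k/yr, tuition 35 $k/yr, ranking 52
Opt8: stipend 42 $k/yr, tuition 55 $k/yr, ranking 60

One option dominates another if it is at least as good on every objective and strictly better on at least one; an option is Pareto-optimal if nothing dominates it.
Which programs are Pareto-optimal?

Opt1: not dominated.
Opt2: not dominated.
Opt3: dominated by Opt6 (stipend 45≥26, tuition 15≤26, ranking 64≤69).
Opt4: not dominated.
Opt5: not dominated (best tuition).
Opt6: not dominated (best stipend).
Opt7: not dominated.
Opt8: dominated by Opt7 (stipend 44≥42, tuition 35≤55, ranking 52≤60).

Opt1, Opt2, Opt4, Opt5, Opt6, Opt7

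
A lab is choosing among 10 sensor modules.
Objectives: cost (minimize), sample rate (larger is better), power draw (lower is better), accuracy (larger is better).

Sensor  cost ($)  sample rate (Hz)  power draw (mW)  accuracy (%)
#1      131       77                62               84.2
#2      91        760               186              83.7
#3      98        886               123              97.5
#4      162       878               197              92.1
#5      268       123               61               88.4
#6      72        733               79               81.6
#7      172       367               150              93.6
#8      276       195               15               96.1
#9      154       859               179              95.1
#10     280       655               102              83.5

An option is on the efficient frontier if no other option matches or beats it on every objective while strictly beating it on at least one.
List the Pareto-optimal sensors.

#1, #2, #3, #5, #6, #8, #10

#1: not dominated.
#2: not dominated.
#3: not dominated (best sample rate).
#4: dominated by #3 (cost 98≤162, sample rate 886≥878, power draw 123≤197, accuracy 97.5≥92.1).
#5: not dominated.
#6: not dominated (best cost).
#7: dominated by #3 (cost 98≤172, sample rate 886≥367, power draw 123≤150, accuracy 97.5≥93.6).
#8: not dominated (best power draw).
#9: dominated by #3 (cost 98≤154, sample rate 886≥859, power draw 123≤179, accuracy 97.5≥95.1).
#10: not dominated.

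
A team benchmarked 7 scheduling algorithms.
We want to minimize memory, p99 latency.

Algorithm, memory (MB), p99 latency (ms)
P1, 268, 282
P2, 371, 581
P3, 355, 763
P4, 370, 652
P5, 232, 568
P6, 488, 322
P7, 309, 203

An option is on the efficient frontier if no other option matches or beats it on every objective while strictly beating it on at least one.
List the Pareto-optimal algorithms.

P1: not dominated.
P2: dominated by P1 (memory 268≤371, p99 latency 282≤581).
P3: dominated by P1 (memory 268≤355, p99 latency 282≤763).
P4: dominated by P1 (memory 268≤370, p99 latency 282≤652).
P5: not dominated (best memory).
P6: dominated by P1 (memory 268≤488, p99 latency 282≤322).
P7: not dominated (best p99 latency).

P1, P5, P7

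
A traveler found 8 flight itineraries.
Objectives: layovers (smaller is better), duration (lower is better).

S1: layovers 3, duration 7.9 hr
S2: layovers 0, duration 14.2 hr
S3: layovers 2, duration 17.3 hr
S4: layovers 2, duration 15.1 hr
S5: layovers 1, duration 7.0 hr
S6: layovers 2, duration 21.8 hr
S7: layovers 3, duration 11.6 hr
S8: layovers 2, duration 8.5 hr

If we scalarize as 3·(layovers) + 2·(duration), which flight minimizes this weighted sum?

S5

S1: 3·3 + 2·7.9 = 24.8
S2: 3·0 + 2·14.2 = 28.4
S3: 3·2 + 2·17.3 = 40.6
S4: 3·2 + 2·15.1 = 36.2
S5: 3·1 + 2·7.0 = 17.0
S6: 3·2 + 2·21.8 = 49.6
S7: 3·3 + 2·11.6 = 32.2
S8: 3·2 + 2·8.5 = 23.0
Lowest: S5 at 17.0.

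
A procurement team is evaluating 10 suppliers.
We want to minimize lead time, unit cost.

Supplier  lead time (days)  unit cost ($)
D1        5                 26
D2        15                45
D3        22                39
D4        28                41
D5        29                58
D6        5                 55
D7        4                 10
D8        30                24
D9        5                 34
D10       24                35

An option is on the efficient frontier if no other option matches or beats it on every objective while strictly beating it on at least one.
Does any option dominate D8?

D7 vs D8: lead time 4≤30, unit cost 10≤24 — D7 is at least as good on every objective and strictly better on at least one, so D7 dominates D8.

Yes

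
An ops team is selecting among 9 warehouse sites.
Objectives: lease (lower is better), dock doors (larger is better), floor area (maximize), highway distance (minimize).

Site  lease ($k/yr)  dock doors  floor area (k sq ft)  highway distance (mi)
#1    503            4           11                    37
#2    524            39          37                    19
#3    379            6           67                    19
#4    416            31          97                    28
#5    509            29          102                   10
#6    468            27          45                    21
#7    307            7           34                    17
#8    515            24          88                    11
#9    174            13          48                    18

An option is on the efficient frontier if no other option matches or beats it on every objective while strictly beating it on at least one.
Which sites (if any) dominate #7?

none

#1: worse on lease (503 vs 307).
#2: worse on lease (524 vs 307).
#3: worse on lease (379 vs 307).
#4: worse on lease (416 vs 307).
#5: worse on lease (509 vs 307).
#6: worse on lease (468 vs 307).
#8: worse on lease (515 vs 307).
#9: worse on highway distance (18 vs 17).
No option dominates #7.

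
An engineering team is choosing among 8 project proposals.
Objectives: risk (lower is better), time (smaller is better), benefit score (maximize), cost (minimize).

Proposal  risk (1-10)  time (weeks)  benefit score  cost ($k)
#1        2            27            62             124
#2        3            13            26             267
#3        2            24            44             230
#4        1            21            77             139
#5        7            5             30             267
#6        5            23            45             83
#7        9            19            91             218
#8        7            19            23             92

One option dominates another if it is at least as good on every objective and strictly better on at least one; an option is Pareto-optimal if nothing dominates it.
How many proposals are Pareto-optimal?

#1: not dominated.
#2: not dominated.
#3: dominated by #4 (risk 1≤2, time 21≤24, benefit score 77≥44, cost 139≤230).
#4: not dominated (best risk).
#5: not dominated (best time).
#6: not dominated (best cost).
#7: not dominated (best benefit score).
#8: not dominated.
Pareto-optimal: #1, #2, #4, #5, #6, #7, #8 → 7.

7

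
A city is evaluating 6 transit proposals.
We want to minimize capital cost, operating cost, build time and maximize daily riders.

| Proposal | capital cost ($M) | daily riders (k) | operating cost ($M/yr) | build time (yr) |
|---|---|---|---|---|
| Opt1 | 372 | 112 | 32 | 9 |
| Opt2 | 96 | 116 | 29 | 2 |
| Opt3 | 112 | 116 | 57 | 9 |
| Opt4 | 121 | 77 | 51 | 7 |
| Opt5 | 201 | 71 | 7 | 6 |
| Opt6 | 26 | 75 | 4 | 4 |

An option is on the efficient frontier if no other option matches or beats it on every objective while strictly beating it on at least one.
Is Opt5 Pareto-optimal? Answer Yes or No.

Opt6 vs Opt5: capital cost 26≤201, daily riders 75≥71, operating cost 4≤7, build time 4≤6 — Opt6 is at least as good on every objective and strictly better on at least one, so Opt6 dominates Opt5.

No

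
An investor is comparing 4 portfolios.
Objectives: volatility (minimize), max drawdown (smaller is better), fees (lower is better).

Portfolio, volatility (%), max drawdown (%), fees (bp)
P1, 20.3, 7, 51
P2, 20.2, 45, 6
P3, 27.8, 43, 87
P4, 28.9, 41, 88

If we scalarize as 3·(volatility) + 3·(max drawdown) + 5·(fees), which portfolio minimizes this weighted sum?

P2

P1: 3·20.3 + 3·7 + 5·51 = 336.9
P2: 3·20.2 + 3·45 + 5·6 = 225.6
P3: 3·27.8 + 3·43 + 5·87 = 647.4
P4: 3·28.9 + 3·41 + 5·88 = 649.7
Lowest: P2 at 225.6.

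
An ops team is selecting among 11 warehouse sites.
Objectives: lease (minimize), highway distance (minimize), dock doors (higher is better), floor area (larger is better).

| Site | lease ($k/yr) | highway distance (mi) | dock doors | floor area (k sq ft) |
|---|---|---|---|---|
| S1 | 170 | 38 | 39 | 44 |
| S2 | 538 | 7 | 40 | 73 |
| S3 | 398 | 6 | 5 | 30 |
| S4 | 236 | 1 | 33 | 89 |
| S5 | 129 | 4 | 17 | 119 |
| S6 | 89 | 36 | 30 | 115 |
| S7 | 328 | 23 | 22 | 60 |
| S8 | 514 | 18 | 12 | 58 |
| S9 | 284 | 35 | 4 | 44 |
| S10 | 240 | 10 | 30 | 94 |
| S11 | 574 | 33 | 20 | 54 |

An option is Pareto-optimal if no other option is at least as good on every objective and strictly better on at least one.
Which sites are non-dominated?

S1: not dominated.
S2: not dominated (best dock doors).
S3: dominated by S4 (lease 236≤398, highway distance 1≤6, dock doors 33≥5, floor area 89≥30).
S4: not dominated (best highway distance).
S5: not dominated (best floor area).
S6: not dominated (best lease).
S7: dominated by S4 (lease 236≤328, highway distance 1≤23, dock doors 33≥22, floor area 89≥60).
S8: dominated by S4 (lease 236≤514, highway distance 1≤18, dock doors 33≥12, floor area 89≥58).
S9: dominated by S4 (lease 236≤284, highway distance 1≤35, dock doors 33≥4, floor area 89≥44).
S10: not dominated.
S11: dominated by S2 (lease 538≤574, highway distance 7≤33, dock doors 40≥20, floor area 73≥54).

S1, S2, S4, S5, S6, S10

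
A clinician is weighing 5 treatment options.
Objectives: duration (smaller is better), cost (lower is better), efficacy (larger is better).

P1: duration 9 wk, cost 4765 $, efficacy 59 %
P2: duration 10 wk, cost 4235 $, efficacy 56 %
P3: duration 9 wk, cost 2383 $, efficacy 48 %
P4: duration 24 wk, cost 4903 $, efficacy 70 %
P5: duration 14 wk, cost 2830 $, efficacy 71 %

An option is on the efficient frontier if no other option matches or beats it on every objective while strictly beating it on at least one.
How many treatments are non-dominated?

4

P1: not dominated.
P2: not dominated.
P3: not dominated (best cost).
P4: dominated by P5 (duration 14≤24, cost 2830≤4903, efficacy 71≥70).
P5: not dominated (best efficacy).
Pareto-optimal: P1, P2, P3, P5 → 4.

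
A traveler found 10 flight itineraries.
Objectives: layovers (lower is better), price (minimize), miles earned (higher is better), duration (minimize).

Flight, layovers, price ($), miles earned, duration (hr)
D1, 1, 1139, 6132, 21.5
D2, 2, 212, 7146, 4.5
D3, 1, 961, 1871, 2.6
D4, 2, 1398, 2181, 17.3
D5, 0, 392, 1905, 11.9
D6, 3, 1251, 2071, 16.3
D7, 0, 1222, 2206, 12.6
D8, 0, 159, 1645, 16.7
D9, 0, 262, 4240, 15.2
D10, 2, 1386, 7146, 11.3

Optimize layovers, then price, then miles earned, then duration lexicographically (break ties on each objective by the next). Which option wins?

First minimize layovers: best is 0, kept {D5, D7, D8, D9}.
Then minimize price: best is 159, kept {D8}.

D8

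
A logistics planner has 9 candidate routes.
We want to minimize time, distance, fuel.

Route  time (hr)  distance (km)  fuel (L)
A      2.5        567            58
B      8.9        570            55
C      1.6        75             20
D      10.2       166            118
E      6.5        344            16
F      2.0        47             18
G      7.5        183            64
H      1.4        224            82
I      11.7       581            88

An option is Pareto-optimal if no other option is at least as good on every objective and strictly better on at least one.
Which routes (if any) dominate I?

A: time 2.5≤11.7, distance 567≤581, fuel 58≤88 — dominates I.
B: time 8.9≤11.7, distance 570≤581, fuel 55≤88 — dominates I.
C: time 1.6≤11.7, distance 75≤581, fuel 20≤88 — dominates I.
E: time 6.5≤11.7, distance 344≤581, fuel 16≤88 — dominates I.
F: time 2.0≤11.7, distance 47≤581, fuel 18≤88 — dominates I.
G: time 7.5≤11.7, distance 183≤581, fuel 64≤88 — dominates I.
H: time 1.4≤11.7, distance 224≤581, fuel 82≤88 — dominates I.
Others (D) are each worse than I on at least one objective.

A, B, C, E, F, G, H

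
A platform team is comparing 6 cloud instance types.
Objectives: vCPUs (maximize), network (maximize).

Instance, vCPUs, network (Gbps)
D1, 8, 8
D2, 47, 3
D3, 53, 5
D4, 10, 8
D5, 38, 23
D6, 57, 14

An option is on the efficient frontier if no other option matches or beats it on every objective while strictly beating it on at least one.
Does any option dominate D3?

Yes

D6 vs D3: vCPUs 57≥53, network 14≥5 — D6 is at least as good on every objective and strictly better on at least one, so D6 dominates D3.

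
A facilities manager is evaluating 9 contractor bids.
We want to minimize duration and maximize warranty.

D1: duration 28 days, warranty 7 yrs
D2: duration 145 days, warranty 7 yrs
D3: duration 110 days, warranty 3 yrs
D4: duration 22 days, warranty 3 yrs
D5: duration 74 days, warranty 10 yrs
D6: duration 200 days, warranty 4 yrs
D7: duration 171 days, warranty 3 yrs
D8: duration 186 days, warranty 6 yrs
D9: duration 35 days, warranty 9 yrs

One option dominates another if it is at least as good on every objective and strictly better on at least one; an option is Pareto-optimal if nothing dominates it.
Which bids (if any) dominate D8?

D1: duration 28≤186, warranty 7≥6 — dominates D8.
D2: duration 145≤186, warranty 7≥6 — dominates D8.
D5: duration 74≤186, warranty 10≥6 — dominates D8.
D9: duration 35≤186, warranty 9≥6 — dominates D8.
Others (D3, D4, D6, D7) are each worse than D8 on at least one objective.

D1, D2, D5, D9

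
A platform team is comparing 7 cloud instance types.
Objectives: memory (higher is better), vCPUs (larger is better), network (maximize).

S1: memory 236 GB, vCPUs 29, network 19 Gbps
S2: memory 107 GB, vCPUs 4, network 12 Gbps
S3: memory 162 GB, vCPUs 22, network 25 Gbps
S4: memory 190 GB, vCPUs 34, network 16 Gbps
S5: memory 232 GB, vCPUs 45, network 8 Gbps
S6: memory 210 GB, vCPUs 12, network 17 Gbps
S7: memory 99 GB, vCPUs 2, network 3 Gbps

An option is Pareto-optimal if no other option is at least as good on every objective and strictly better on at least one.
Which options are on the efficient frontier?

S1: not dominated (best memory).
S2: dominated by S1 (memory 236≥107, vCPUs 29≥4, network 19≥12).
S3: not dominated (best network).
S4: not dominated.
S5: not dominated (best vCPUs).
S6: dominated by S1 (memory 236≥210, vCPUs 29≥12, network 19≥17).
S7: dominated by S1 (memory 236≥99, vCPUs 29≥2, network 19≥3).

S1, S3, S4, S5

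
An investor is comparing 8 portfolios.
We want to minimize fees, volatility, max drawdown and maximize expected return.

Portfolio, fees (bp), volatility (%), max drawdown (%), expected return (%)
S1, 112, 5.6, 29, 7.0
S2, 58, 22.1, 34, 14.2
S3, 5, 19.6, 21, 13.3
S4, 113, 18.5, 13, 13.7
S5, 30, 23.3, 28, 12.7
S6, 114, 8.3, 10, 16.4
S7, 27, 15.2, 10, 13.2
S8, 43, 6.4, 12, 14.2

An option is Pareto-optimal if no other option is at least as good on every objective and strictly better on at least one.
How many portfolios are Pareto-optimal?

5

S1: not dominated (best volatility).
S2: dominated by S8 (fees 43≤58, volatility 6.4≤22.1, max drawdown 12≤34, expected return 14.2≥14.2).
S3: not dominated (best fees).
S4: dominated by S8 (fees 43≤113, volatility 6.4≤18.5, max drawdown 12≤13, expected return 14.2≥13.7).
S5: dominated by S3 (fees 5≤30, volatility 19.6≤23.3, max drawdown 21≤28, expected return 13.3≥12.7).
S6: not dominated (best expected return).
S7: not dominated.
S8: not dominated.
Pareto-optimal: S1, S3, S6, S7, S8 → 5.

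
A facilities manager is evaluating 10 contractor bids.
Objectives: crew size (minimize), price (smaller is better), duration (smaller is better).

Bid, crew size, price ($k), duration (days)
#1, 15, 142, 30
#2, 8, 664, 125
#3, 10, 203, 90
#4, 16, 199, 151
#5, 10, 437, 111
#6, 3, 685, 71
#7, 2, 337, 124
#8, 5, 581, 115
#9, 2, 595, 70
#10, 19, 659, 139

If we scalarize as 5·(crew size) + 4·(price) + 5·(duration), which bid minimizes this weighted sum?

#1: 5·15 + 4·142 + 5·30 = 793
#2: 5·8 + 4·664 + 5·125 = 3321
#3: 5·10 + 4·203 + 5·90 = 1312
#4: 5·16 + 4·199 + 5·151 = 1631
#5: 5·10 + 4·437 + 5·111 = 2353
#6: 5·3 + 4·685 + 5·71 = 3110
#7: 5·2 + 4·337 + 5·124 = 1978
#8: 5·5 + 4·581 + 5·115 = 2924
#9: 5·2 + 4·595 + 5·70 = 2740
#10: 5·19 + 4·659 + 5·139 = 3426
Lowest: #1 at 793.

#1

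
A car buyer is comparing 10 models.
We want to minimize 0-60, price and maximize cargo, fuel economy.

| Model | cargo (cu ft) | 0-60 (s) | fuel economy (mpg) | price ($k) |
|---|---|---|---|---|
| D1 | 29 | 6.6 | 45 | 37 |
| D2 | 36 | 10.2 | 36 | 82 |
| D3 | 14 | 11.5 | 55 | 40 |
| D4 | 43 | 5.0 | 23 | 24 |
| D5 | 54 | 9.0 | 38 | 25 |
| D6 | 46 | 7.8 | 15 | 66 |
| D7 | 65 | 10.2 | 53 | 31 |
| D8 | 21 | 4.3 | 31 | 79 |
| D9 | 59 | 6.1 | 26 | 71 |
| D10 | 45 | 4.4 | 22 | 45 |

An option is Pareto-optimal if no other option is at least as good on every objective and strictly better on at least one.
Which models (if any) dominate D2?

D5: cargo 54≥36, 0-60 9.0≤10.2, fuel economy 38≥36, price 25≤82 — dominates D2.
D7: cargo 65≥36, 0-60 10.2≤10.2, fuel economy 53≥36, price 31≤82 — dominates D2.
Others (D1, D3, D4, D6, D8, D9, D10) are each worse than D2 on at least one objective.

D5, D7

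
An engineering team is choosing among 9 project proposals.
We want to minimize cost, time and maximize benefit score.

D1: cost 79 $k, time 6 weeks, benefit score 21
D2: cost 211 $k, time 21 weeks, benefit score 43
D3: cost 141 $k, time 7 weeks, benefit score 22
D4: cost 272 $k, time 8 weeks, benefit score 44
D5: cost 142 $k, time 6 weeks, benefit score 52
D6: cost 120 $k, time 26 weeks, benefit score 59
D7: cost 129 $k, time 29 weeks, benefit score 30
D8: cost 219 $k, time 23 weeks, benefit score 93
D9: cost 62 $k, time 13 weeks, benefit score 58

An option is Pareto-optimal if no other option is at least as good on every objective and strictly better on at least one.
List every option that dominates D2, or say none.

D5: cost 142≤211, time 6≤21, benefit score 52≥43 — dominates D2.
D9: cost 62≤211, time 13≤21, benefit score 58≥43 — dominates D2.
Others (D1, D3, D4, D6, D7, D8) are each worse than D2 on at least one objective.

D5, D9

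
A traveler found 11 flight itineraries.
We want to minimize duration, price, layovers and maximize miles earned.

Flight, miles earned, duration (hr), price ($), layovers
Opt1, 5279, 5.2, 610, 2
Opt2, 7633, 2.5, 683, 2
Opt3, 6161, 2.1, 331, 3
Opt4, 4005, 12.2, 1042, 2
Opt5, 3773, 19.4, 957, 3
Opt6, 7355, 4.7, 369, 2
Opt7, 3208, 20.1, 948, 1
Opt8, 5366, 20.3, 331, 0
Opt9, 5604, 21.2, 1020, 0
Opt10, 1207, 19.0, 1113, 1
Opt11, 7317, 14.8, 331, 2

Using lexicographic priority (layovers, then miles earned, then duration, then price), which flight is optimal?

First minimize layovers: best is 0, kept {Opt8, Opt9}.
Then maximize miles earned: best is 5604, kept {Opt9}.

Opt9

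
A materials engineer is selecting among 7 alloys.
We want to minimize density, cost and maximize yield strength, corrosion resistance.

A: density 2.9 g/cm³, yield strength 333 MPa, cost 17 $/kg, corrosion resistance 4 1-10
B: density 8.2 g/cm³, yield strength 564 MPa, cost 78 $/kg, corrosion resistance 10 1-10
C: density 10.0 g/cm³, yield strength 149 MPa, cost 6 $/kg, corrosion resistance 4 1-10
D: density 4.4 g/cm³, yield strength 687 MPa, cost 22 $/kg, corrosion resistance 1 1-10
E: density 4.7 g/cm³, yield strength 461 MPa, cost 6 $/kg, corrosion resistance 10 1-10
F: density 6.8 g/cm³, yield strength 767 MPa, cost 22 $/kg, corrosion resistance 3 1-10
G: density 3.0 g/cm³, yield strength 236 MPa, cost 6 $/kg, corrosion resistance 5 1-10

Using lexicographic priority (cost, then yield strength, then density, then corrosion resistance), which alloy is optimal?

E

First minimize cost: best is 6, kept {C, E, G}.
Then maximize yield strength: best is 461, kept {E}.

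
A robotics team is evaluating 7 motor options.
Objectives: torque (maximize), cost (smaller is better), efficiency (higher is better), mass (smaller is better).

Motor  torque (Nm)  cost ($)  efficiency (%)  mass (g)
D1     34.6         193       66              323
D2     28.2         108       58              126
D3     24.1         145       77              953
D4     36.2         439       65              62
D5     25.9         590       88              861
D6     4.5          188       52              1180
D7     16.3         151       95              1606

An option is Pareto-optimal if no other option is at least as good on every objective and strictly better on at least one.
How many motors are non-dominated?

6

D1: not dominated.
D2: not dominated (best cost).
D3: not dominated.
D4: not dominated (best torque).
D5: not dominated.
D6: dominated by D2 (torque 28.2≥4.5, cost 108≤188, efficiency 58≥52, mass 126≤1180).
D7: not dominated (best efficiency).
Pareto-optimal: D1, D2, D3, D4, D5, D7 → 6.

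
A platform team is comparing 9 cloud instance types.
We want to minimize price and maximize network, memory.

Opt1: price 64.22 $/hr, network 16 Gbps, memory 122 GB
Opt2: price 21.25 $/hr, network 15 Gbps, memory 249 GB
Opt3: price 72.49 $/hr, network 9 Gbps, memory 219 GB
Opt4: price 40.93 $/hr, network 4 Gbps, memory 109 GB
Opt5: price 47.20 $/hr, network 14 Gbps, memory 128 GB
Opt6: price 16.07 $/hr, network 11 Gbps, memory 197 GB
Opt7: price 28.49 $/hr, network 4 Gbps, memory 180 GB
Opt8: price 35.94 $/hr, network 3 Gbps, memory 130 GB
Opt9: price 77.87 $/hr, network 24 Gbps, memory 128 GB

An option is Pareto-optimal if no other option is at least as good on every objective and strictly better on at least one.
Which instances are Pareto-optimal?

Opt1, Opt2, Opt6, Opt9

Opt1: not dominated.
Opt2: not dominated (best memory).
Opt3: dominated by Opt2 (price 21.25≤72.49, network 15≥9, memory 249≥219).
Opt4: dominated by Opt2 (price 21.25≤40.93, network 15≥4, memory 249≥109).
Opt5: dominated by Opt2 (price 21.25≤47.20, network 15≥14, memory 249≥128).
Opt6: not dominated (best price).
Opt7: dominated by Opt2 (price 21.25≤28.49, network 15≥4, memory 249≥180).
Opt8: dominated by Opt2 (price 21.25≤35.94, network 15≥3, memory 249≥130).
Opt9: not dominated (best network).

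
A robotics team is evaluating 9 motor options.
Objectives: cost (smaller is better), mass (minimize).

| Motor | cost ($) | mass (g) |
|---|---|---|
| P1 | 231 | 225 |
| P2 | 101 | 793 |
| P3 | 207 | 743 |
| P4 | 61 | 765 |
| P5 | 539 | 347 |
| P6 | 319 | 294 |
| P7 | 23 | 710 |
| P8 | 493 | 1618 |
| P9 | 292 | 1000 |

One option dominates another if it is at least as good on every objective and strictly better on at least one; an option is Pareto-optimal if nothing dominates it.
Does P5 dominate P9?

P5 vs P9: P5 is worse on cost (539 vs 292), so it does not dominate P9.

No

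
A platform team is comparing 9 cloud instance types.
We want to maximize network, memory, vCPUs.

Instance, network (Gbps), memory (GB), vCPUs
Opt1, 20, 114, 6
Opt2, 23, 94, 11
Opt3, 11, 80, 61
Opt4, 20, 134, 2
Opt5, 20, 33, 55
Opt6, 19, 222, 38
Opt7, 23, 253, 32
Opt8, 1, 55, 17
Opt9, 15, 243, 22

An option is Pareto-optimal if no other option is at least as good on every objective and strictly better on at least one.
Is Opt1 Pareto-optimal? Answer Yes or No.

Opt7 vs Opt1: network 23≥20, memory 253≥114, vCPUs 32≥6 — Opt7 is at least as good on every objective and strictly better on at least one, so Opt7 dominates Opt1.

No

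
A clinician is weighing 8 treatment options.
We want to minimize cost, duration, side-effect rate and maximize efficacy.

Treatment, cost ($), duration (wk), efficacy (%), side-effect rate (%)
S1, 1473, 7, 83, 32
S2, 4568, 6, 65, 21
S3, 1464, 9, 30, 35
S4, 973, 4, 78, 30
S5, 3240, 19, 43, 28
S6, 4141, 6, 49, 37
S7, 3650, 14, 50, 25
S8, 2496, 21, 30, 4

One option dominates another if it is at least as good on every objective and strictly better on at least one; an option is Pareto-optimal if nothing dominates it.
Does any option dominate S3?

Yes

S4 vs S3: cost 973≤1464, duration 4≤9, efficacy 78≥30, side-effect rate 30≤35 — S4 is at least as good on every objective and strictly better on at least one, so S4 dominates S3.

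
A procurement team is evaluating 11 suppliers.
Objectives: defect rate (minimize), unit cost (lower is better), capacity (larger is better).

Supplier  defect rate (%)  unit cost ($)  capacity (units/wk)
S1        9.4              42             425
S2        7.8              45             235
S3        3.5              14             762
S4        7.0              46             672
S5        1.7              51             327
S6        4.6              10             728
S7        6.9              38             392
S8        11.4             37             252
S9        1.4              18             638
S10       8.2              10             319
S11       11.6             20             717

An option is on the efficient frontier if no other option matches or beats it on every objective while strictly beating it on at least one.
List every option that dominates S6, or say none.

S1: worse on defect rate (9.4 vs 4.6).
S2: worse on defect rate (7.8 vs 4.6).
S3: worse on unit cost (14 vs 10).
S4: worse on defect rate (7.0 vs 4.6).
S5: worse on unit cost (51 vs 10).
S7: worse on defect rate (6.9 vs 4.6).
S8: worse on defect rate (11.4 vs 4.6).
S9: worse on unit cost (18 vs 10).
S10: worse on defect rate (8.2 vs 4.6).
S11: worse on defect rate (11.6 vs 4.6).
No option dominates S6.

none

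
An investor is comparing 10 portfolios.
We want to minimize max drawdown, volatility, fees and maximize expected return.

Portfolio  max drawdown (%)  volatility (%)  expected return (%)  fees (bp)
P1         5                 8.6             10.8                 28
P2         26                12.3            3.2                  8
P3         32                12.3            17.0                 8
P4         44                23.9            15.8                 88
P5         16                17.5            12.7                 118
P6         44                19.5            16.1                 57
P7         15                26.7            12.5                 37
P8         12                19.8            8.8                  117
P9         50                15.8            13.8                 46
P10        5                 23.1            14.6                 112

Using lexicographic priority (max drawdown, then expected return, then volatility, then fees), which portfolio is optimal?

First minimize max drawdown: best is 5, kept {P1, P10}.
Then maximize expected return: best is 14.6, kept {P10}.

P10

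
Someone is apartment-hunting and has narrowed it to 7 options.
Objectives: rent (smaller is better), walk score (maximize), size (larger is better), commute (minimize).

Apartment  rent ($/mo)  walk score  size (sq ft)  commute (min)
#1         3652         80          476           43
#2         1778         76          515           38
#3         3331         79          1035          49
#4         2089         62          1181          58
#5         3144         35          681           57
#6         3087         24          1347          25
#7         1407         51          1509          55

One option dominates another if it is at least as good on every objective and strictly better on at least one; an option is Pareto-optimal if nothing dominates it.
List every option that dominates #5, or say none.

#7

#7: rent 1407≤3144, walk score 51≥35, size 1509≥681, commute 55≤57 — dominates #5.
Others (#1, #2, #3, #4, #6) are each worse than #5 on at least one objective.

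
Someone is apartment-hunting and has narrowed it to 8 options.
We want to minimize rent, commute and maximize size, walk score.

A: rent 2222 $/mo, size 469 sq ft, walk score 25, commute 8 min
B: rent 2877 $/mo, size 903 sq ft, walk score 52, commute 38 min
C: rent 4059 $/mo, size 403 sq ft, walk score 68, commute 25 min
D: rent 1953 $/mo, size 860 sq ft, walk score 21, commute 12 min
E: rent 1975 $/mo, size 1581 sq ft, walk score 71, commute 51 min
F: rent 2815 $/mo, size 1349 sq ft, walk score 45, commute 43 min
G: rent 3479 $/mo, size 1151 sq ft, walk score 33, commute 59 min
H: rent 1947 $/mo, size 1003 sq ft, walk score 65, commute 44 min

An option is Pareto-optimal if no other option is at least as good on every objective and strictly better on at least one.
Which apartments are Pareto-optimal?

A: not dominated (best commute).
B: not dominated.
C: not dominated.
D: not dominated.
E: not dominated (best size).
F: not dominated.
G: dominated by E (rent 1975≤3479, size 1581≥1151, walk score 71≥33, commute 51≤59).
H: not dominated (best rent).

A, B, C, D, E, F, H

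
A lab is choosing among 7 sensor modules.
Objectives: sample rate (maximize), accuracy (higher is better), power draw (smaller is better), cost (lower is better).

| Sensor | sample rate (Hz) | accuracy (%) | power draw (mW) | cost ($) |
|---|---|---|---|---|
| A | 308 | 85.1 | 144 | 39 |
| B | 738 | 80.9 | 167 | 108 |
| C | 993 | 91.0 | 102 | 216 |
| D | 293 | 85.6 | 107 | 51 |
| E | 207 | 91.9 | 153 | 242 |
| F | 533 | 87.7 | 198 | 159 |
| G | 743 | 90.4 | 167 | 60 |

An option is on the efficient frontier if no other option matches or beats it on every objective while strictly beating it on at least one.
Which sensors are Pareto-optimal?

A: not dominated (best cost).
B: dominated by G (sample rate 743≥738, accuracy 90.4≥80.9, power draw 167≤167, cost 60≤108).
C: not dominated (best sample rate).
D: not dominated.
E: not dominated (best accuracy).
F: dominated by G (sample rate 743≥533, accuracy 90.4≥87.7, power draw 167≤198, cost 60≤159).
G: not dominated.

A, C, D, E, G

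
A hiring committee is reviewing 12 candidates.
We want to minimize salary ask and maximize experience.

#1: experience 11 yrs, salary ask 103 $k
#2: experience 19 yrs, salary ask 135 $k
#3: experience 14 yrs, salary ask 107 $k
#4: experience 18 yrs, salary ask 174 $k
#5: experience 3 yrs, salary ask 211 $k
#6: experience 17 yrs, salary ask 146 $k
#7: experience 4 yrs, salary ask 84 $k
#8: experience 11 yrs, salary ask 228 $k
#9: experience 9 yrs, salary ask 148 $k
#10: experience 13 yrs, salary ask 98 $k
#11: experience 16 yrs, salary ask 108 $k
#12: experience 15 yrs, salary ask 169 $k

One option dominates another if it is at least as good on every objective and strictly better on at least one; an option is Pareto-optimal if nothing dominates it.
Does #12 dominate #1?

No

#12 vs #1: #12 is worse on salary ask (169 vs 103), so it does not dominate #1.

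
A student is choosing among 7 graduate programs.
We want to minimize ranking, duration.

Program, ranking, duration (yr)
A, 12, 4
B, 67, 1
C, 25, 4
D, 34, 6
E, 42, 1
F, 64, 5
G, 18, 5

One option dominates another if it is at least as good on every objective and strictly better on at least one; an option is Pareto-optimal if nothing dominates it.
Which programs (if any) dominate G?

A: ranking 12≤18, duration 4≤5 — dominates G.
Others (B, C, D, E, F) are each worse than G on at least one objective.

A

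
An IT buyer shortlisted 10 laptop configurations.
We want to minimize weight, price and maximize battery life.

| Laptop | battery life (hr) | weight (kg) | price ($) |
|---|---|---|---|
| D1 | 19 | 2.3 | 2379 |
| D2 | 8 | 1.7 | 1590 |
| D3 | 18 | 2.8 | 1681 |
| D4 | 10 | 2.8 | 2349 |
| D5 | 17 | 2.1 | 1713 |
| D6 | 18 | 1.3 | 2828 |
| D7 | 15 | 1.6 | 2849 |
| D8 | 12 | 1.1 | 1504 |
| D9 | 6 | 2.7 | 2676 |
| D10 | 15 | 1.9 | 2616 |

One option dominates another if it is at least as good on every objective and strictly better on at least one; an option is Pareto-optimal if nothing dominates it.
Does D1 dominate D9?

Yes

D1 vs D9: battery life 19≥6, weight 2.3≤2.7, price 2379≤2676 — D1 is at least as good on every objective with at least one strict improvement.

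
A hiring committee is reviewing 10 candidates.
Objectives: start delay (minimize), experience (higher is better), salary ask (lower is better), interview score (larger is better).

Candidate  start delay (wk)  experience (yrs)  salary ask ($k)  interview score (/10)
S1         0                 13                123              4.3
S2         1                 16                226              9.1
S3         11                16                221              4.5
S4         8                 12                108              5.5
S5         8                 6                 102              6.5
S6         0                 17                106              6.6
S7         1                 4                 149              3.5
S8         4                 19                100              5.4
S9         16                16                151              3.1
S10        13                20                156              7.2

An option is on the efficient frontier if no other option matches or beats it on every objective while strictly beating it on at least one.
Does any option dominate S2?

S1: worse on experience (13 vs 16).
S3: worse on start delay (11 vs 1).
S4: worse on start delay (8 vs 1).
S5: worse on start delay (8 vs 1).
S6: worse on interview score (6.6 vs 9.1).
S7: worse on experience (4 vs 16).
S8: worse on start delay (4 vs 1).
S9: worse on start delay (16 vs 1).
S10: worse on start delay (13 vs 1).
No option is at least as good as S2 on every objective and strictly better on one.

No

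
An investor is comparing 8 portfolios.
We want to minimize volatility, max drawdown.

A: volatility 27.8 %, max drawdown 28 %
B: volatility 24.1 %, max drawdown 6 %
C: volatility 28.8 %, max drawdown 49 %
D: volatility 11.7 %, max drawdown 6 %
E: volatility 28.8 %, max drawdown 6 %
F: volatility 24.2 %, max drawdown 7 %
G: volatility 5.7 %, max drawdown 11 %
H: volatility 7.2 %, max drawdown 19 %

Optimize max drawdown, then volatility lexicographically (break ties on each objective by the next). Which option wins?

D

First minimize max drawdown: best is 6, kept {B, D, E}.
Then minimize volatility: best is 11.7, kept {D}.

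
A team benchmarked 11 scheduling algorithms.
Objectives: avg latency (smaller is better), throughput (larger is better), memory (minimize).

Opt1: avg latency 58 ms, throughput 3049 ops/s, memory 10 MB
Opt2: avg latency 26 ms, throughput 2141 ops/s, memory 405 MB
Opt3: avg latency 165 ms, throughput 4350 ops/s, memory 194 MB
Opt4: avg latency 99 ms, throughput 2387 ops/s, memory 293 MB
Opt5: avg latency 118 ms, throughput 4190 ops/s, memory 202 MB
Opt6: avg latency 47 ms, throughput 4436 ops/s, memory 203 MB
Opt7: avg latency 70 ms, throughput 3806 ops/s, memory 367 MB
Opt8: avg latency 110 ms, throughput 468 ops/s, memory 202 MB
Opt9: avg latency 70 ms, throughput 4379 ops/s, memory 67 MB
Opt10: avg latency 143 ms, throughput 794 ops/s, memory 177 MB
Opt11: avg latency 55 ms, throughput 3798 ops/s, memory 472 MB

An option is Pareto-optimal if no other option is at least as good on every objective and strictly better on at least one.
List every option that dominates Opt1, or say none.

none

Opt2: worse on throughput (2141 vs 3049).
Opt3: worse on avg latency (165 vs 58).
Opt4: worse on avg latency (99 vs 58).
Opt5: worse on avg latency (118 vs 58).
Opt6: worse on memory (203 vs 10).
Opt7: worse on avg latency (70 vs 58).
Opt8: worse on avg latency (110 vs 58).
Opt9: worse on avg latency (70 vs 58).
Opt10: worse on avg latency (143 vs 58).
Opt11: worse on memory (472 vs 10).
No option dominates Opt1.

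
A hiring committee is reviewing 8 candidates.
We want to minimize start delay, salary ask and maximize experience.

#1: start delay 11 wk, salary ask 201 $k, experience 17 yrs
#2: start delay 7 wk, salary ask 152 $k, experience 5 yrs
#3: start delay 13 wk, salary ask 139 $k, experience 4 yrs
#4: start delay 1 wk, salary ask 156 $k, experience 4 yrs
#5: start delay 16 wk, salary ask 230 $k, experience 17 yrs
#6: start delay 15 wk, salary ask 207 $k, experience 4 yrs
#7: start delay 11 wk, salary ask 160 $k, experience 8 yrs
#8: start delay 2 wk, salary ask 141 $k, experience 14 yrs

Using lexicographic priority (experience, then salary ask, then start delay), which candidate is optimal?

#1

First maximize experience: best is 17, kept {#1, #5}.
Then minimize salary ask: best is 201, kept {#1}.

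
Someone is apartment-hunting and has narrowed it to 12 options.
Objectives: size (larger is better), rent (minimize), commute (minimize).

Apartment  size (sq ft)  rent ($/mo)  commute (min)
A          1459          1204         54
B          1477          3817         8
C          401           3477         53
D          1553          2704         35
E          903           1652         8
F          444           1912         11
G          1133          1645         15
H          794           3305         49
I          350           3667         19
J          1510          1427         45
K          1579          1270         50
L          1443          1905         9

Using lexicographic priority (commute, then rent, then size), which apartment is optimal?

First minimize commute: best is 8, kept {B, E}.
Then minimize rent: best is 1652, kept {E}.

E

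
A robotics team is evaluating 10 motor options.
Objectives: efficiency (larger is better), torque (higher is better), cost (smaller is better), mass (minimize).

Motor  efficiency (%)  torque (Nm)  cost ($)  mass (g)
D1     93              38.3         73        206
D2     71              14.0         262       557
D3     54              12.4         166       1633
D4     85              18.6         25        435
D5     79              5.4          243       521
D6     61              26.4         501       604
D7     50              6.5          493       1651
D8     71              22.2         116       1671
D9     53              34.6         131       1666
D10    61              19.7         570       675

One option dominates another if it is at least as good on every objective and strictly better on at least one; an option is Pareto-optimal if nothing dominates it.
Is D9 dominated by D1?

D1 vs D9: efficiency 93≥53, torque 38.3≥34.6, cost 73≤131, mass 206≤1666 — D1 is at least as good on every objective with at least one strict improvement.

Yes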